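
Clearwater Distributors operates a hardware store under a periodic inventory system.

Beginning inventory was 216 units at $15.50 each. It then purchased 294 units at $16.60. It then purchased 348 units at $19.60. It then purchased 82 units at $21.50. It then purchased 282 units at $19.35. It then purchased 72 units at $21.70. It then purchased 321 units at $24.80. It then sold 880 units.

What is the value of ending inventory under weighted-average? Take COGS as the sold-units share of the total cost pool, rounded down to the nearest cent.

Ending inventory = $14,468.86

Sale 1, sell 880: 880/1615 × $31,792.10 → $17,323.24
Ending inventory (cost pool remaining) = $14,468.86
Check: goods available $31,792.10 = COGS $17,323.24 + ending $14,468.86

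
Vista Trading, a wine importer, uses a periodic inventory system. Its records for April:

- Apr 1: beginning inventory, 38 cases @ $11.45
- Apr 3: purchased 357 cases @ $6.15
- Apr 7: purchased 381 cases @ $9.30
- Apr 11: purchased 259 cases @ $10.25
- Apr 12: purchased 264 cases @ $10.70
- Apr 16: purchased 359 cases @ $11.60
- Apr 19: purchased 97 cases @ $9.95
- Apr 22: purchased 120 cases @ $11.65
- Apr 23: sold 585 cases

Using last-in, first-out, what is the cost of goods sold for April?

Apr 23, 585 sold [LIFO — newest first]: 120 @ $11.65 + 97 @ $9.95 + 359 @ $11.60 + 9 @ $10.70 = $6,623.85
Ending inventory: 38 @ $11.45 + 357 @ $6.15 + 381 @ $9.30 + 259 @ $10.25 + 255 @ $10.70 = $11,557.20

COGS = $6,623.85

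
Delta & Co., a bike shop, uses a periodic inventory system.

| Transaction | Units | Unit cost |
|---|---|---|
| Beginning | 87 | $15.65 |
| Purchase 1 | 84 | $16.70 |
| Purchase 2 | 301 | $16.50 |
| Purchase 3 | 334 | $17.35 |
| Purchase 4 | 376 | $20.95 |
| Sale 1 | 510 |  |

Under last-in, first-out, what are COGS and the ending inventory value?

Sale 1 (510) [LIFO — newest first]: 376 @ $20.95 + 134 @ $17.35 = $10,202.10
Ending inventory: 87 @ $15.65 + 84 @ $16.70 + 301 @ $16.50 + 200 @ $17.35 = $11,200.85

COGS = $10,202.10; ending inventory = $11,200.85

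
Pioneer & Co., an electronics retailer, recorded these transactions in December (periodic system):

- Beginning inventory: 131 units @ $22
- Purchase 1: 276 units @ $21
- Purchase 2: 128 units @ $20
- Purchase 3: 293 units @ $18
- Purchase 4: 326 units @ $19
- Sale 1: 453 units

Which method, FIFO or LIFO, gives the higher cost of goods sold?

FIFO

FIFO COGS: 131 @ $22 + 276 @ $21 + 46 @ $20 = $9,598
LIFO COGS: 326 @ $19 + 127 @ $18 = $8,480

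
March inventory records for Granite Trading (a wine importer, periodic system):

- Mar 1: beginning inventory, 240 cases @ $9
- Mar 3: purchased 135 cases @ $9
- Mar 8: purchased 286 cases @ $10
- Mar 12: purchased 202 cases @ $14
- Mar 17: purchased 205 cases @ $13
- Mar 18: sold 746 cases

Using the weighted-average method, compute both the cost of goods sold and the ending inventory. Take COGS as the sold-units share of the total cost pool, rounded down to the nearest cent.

Mar 18, sell 746: 746/1068 × $11,728.00 → $8,192.02
Ending inventory (cost pool remaining) = $3,535.98

COGS = $8,192.02; ending inventory = $3,535.98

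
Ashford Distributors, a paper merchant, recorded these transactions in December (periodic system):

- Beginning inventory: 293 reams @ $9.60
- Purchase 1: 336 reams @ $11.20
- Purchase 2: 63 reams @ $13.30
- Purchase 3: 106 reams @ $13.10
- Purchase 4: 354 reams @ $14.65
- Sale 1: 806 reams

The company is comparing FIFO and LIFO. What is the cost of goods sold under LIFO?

COGS = $10,582.20

FIFO COGS: 293 @ $9.60 + 336 @ $11.20 + 63 @ $13.30 + 106 @ $13.10 + 8 @ $14.65 = $8,919.70
LIFO COGS: 354 @ $14.65 + 106 @ $13.10 + 63 @ $13.30 + 283 @ $11.20 = $10,582.20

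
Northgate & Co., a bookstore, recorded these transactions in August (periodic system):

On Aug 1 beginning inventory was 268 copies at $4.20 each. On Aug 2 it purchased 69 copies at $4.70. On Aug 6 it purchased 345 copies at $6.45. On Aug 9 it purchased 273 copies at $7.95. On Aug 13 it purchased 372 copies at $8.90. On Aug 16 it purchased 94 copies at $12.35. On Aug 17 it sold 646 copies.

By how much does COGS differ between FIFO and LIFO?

$2,459.75

FIFO COGS: 268 @ $4.20 + 69 @ $4.70 + 309 @ $6.45 = $3,442.95
LIFO COGS: 94 @ $12.35 + 372 @ $8.90 + 180 @ $7.95 = $5,902.70
Difference = |$3,442.95 − $5,902.70| = $2,459.75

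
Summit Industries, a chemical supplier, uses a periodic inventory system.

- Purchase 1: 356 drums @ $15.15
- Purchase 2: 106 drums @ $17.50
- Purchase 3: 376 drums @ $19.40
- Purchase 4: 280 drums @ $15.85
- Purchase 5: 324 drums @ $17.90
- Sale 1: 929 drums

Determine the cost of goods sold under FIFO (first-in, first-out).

COGS = $15,985.15

Sale 1 (929) [FIFO — oldest first]: 356 @ $15.15 + 106 @ $17.50 + 376 @ $19.40 + 91 @ $15.85 = $15,985.15
Ending inventory: 189 @ $15.85 + 324 @ $17.90 = $8,795.25
Check: goods available $24,780.40 = COGS $15,985.15 + ending $8,795.25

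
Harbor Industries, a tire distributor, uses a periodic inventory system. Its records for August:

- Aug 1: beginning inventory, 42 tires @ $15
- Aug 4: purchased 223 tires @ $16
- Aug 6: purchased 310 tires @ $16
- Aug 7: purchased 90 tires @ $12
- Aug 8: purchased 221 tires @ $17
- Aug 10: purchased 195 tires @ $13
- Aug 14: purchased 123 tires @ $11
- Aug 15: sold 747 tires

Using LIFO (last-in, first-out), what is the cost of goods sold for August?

COGS = $10,613

Aug 15, 747 sold [LIFO — newest first]: 123 @ $11 + 195 @ $13 + 221 @ $17 + 90 @ $12 + 118 @ $16 = $10,613
Ending inventory: 42 @ $15 + 223 @ $16 + 192 @ $16 = $7,270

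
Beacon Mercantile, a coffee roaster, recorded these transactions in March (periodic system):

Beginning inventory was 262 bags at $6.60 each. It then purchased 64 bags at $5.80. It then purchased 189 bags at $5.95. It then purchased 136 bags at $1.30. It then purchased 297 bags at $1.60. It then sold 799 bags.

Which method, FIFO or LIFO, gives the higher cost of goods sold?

FIFO

FIFO COGS: 262 @ $6.60 + 64 @ $5.80 + 189 @ $5.95 + 136 @ $1.30 + 148 @ $1.60 = $3,638.55
LIFO COGS: 297 @ $1.60 + 136 @ $1.30 + 189 @ $5.95 + 64 @ $5.80 + 113 @ $6.60 = $2,893.55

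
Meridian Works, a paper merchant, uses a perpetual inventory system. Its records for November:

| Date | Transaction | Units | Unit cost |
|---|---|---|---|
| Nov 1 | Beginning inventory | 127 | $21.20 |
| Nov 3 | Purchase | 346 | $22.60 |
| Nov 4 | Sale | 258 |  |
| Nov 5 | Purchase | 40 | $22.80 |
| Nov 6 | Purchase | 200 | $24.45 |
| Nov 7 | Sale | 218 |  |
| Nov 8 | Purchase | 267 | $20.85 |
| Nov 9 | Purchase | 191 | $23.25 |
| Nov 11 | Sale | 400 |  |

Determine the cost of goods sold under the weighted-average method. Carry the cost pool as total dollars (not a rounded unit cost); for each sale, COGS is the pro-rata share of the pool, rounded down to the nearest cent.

COGS = $19,734.62

After Nov 1: 127 on hand, pool $2,692.40 (≈ $21.2000 each)
After Nov 3: 473 on hand, pool $10,512.00 (≈ $22.2241 each)
Nov 4, sell 258: 258/473 × $10,512.00 → $5,733.81
After Nov 5: 255 on hand, pool $5,690.19 (≈ $22.3145 each)
After Nov 6: 455 on hand, pool $10,580.19 (≈ $23.2532 each)
Nov 7, sell 218: 218/455 × $10,580.19 → $5,069.18
After Nov 8: 504 on hand, pool $11,077.96 (≈ $21.9801 each)
After Nov 9: 695 on hand, pool $15,518.71 (≈ $22.3291 each)
Nov 11, sell 400: 400/695 × $15,518.71 → $8,931.63
Total COGS = $5,733.81 + $5,069.18 + $8,931.63 = $19,734.62
Ending inventory (cost pool remaining) = $6,587.08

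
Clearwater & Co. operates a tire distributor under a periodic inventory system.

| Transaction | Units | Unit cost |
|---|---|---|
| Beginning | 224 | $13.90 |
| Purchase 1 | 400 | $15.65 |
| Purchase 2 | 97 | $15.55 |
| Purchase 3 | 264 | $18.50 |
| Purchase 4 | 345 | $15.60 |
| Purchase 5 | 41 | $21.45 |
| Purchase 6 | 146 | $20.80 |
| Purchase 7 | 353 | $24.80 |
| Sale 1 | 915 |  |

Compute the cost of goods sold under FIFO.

COGS = $14,470.95

Sale 1 (915) [FIFO — oldest first]: 224 @ $13.90 + 400 @ $15.65 + 97 @ $15.55 + 194 @ $18.50 = $14,470.95
Ending inventory: 70 @ $18.50 + 345 @ $15.60 + 41 @ $21.45 + 146 @ $20.80 + 353 @ $24.80 = $19,347.65
Check: goods available $33,818.60 = COGS $14,470.95 + ending $19,347.65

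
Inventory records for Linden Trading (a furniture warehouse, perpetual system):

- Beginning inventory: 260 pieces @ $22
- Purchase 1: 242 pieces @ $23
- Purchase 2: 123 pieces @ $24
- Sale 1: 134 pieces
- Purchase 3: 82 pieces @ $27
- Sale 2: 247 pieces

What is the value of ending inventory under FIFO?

Ending inventory = $7,949

Sale 1 (134) [FIFO — oldest first]: 134 @ $22 = $2,948
Sale 2 (247) [FIFO — oldest first]: 126 @ $22 + 121 @ $23 = $5,555
Total COGS = $2,948 + $5,555 = $8,503
Ending inventory: 121 @ $23 + 123 @ $24 + 82 @ $27 = $7,949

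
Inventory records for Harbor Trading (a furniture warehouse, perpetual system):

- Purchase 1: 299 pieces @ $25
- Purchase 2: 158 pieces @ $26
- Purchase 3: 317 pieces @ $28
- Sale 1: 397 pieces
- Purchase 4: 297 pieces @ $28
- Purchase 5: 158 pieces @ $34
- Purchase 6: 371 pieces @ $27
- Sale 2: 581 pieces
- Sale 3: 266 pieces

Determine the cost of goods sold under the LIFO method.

COGS = $35,207

Sale 1 (397) [LIFO — newest first]: 317 @ $28 + 80 @ $26 = $10,956
Sale 2 (581) [LIFO — newest first]: 371 @ $27 + 158 @ $34 + 52 @ $28 = $16,845
Sale 3 (266) [LIFO — newest first]: 245 @ $28 + 21 @ $26 = $7,406
Total COGS = $10,956 + $16,845 + $7,406 = $35,207
Ending inventory: 299 @ $25 + 57 @ $26 = $8,957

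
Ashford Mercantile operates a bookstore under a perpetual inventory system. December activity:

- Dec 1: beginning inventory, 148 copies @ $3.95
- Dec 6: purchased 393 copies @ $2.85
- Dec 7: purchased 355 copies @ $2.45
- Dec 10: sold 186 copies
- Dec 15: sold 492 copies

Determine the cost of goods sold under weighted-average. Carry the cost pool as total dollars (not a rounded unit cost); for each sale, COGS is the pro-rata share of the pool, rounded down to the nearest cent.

COGS = $1,948.03

After Dec 1: 148 on hand, pool $584.60 (≈ $3.9500 each)
After Dec 6: 541 on hand, pool $1,704.65 (≈ $3.1509 each)
After Dec 7: 896 on hand, pool $2,574.40 (≈ $2.8732 each)
Dec 10, sell 186: 186/896 × $2,574.40 → $534.41
Dec 15, sell 492: 492/710 × $2,039.99 → $1,413.62
Total COGS = $534.41 + $1,413.62 = $1,948.03
Ending inventory (cost pool remaining) = $626.37
Check: goods available $2,574.40 = COGS $1,948.03 + ending $626.37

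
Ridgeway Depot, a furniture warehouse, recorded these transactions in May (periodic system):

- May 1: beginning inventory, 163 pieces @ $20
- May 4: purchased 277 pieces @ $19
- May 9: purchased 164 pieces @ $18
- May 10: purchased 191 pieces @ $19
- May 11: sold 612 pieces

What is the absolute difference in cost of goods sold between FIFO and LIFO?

FIFO COGS: 163 @ $20 + 277 @ $19 + 164 @ $18 + 8 @ $19 = $11,627
LIFO COGS: 191 @ $19 + 164 @ $18 + 257 @ $19 = $11,464
Difference = |$11,627 − $11,464| = $163

$163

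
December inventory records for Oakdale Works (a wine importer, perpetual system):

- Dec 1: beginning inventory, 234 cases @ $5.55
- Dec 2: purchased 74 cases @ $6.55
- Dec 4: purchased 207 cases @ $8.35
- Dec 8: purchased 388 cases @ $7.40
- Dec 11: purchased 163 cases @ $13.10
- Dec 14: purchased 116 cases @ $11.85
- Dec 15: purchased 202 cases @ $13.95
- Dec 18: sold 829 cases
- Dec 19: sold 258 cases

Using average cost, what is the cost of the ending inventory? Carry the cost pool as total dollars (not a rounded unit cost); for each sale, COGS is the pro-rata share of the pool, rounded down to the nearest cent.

After Dec 1: 234 on hand, pool $1,298.70 (≈ $5.5500 each)
After Dec 2: 308 on hand, pool $1,783.40 (≈ $5.7903 each)
After Dec 4: 515 on hand, pool $3,511.85 (≈ $6.8191 each)
After Dec 8: 903 on hand, pool $6,383.05 (≈ $7.0687 each)
After Dec 11: 1066 on hand, pool $8,518.35 (≈ $7.9909 each)
After Dec 14: 1182 on hand, pool $9,892.95 (≈ $8.3697 each)
After Dec 15: 1384 on hand, pool $12,710.85 (≈ $9.1841 each)
Dec 18, sell 829: 829/1384 × $12,710.85 → $7,613.65
Dec 19, sell 258: 258/555 × $5,097.20 → $2,369.50
Total COGS = $7,613.65 + $2,369.50 = $9,983.15
Ending inventory (cost pool remaining) = $2,727.70

Ending inventory = $2,727.70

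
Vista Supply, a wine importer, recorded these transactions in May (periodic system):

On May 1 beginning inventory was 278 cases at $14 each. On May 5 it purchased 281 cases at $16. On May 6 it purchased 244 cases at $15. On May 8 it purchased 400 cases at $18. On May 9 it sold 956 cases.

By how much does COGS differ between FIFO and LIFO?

FIFO COGS: 278 @ $14 + 281 @ $16 + 244 @ $15 + 153 @ $18 = $14,802
LIFO COGS: 400 @ $18 + 244 @ $15 + 281 @ $16 + 31 @ $14 = $15,790
Difference = |$14,802 − $15,790| = $988

$988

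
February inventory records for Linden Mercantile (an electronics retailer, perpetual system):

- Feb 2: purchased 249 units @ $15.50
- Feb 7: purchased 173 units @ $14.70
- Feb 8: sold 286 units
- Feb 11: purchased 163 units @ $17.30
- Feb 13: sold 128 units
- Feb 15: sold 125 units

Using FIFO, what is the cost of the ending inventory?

Ending inventory = $795.80

Feb 8, 286 sold [FIFO — oldest first]: 249 @ $15.50 + 37 @ $14.70 = $4,403.40
Feb 13, 128 sold [FIFO — oldest first]: 128 @ $14.70 = $1,881.60
Feb 15, 125 sold [FIFO — oldest first]: 8 @ $14.70 + 117 @ $17.30 = $2,141.70
Total COGS = $4,403.40 + $1,881.60 + $2,141.70 = $8,426.70
Ending inventory: 46 @ $17.30 = $795.80
Check: goods available $9,222.50 = COGS $8,426.70 + ending $795.80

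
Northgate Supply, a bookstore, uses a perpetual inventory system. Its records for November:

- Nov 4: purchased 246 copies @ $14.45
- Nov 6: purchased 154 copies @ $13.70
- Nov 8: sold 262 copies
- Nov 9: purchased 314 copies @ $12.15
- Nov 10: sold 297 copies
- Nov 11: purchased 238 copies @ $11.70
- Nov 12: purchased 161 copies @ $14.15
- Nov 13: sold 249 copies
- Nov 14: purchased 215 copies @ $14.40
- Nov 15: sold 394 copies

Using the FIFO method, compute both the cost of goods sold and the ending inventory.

Nov 8, 262 sold [FIFO — oldest first]: 246 @ $14.45 + 16 @ $13.70 = $3,773.90
Nov 10, 297 sold [FIFO — oldest first]: 138 @ $13.70 + 159 @ $12.15 = $3,822.45
Nov 13, 249 sold [FIFO — oldest first]: 155 @ $12.15 + 94 @ $11.70 = $2,983.05
Nov 15, 394 sold [FIFO — oldest first]: 144 @ $11.70 + 161 @ $14.15 + 89 @ $14.40 = $5,244.55
Total COGS = $3,773.90 + $3,822.45 + $2,983.05 + $5,244.55 = $15,823.95
Ending inventory: 126 @ $14.40 = $1,814.40

COGS = $15,823.95; ending inventory = $1,814.40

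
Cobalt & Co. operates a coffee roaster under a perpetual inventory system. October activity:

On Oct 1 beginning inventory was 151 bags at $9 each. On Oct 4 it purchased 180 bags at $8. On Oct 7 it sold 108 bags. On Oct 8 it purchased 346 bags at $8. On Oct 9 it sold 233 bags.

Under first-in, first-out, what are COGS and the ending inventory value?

Oct 7, 108 sold [FIFO — oldest first]: 108 @ $9 = $972
Oct 9, 233 sold [FIFO — oldest first]: 43 @ $9 + 180 @ $8 + 10 @ $8 = $1,907
Total COGS = $972 + $1,907 = $2,879
Ending inventory: 336 @ $8 = $2,688
Check: goods available $5,567 = COGS $2,879 + ending $2,688

COGS = $2,879; ending inventory = $2,688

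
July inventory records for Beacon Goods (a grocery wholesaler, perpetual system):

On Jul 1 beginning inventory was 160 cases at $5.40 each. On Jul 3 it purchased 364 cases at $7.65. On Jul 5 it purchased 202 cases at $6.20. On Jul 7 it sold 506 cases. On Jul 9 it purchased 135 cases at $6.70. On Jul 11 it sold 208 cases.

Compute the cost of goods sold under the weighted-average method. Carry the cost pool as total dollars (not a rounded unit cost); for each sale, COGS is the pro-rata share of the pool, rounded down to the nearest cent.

COGS = $4,815.97

After Jul 1: 160 on hand, pool $864.00 (≈ $5.4000 each)
After Jul 3: 524 on hand, pool $3,648.60 (≈ $6.9630 each)
After Jul 5: 726 on hand, pool $4,901.00 (≈ $6.7507 each)
Jul 7, sell 506: 506/726 × $4,901.00 → $3,415.84
After Jul 9: 355 on hand, pool $2,389.66 (≈ $6.7314 each)
Jul 11, sell 208: 208/355 × $2,389.66 → $1,400.13
Total COGS = $3,415.84 + $1,400.13 = $4,815.97
Ending inventory (cost pool remaining) = $989.53
Check: goods available $5,805.50 = COGS $4,815.97 + ending $989.53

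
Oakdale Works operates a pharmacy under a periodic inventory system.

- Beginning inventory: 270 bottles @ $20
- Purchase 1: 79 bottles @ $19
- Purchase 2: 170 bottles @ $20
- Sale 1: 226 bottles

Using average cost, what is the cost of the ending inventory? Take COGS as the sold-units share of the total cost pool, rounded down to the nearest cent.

Sale 1, sell 226: 226/519 × $10,301.00 → $4,485.59
Ending inventory (cost pool remaining) = $5,815.41

Ending inventory = $5,815.41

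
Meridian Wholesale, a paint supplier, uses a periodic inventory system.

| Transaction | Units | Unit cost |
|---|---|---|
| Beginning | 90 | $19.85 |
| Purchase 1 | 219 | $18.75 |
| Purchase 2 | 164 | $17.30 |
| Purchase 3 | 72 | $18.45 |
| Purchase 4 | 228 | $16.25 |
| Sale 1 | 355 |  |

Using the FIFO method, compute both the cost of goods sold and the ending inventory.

COGS = $6,688.55; ending inventory = $7,074.80

Sale 1 (355) [FIFO — oldest first]: 90 @ $19.85 + 219 @ $18.75 + 46 @ $17.30 = $6,688.55
Ending inventory: 118 @ $17.30 + 72 @ $18.45 + 228 @ $16.25 = $7,074.80
Check: goods available $13,763.35 = COGS $6,688.55 + ending $7,074.80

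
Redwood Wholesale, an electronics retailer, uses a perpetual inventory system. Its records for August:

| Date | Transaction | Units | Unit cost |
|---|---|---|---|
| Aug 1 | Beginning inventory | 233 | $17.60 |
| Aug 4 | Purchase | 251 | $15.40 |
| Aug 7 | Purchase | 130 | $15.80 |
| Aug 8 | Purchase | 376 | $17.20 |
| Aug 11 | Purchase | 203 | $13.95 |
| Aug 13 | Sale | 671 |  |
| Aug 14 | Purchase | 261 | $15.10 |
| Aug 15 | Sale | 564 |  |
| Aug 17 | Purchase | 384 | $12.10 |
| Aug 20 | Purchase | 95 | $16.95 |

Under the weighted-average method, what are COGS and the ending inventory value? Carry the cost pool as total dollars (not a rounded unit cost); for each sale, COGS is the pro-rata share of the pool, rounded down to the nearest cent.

COGS = $19,793.74; ending inventory = $9,723.26

After Aug 1: 233 on hand, pool $4,100.80 (≈ $17.6000 each)
After Aug 4: 484 on hand, pool $7,966.20 (≈ $16.4591 each)
After Aug 7: 614 on hand, pool $10,020.20 (≈ $16.3195 each)
After Aug 8: 990 on hand, pool $16,487.40 (≈ $16.6539 each)
After Aug 11: 1193 on hand, pool $19,319.25 (≈ $16.1938 each)
Aug 13, sell 671: 671/1193 × $19,319.25 → $10,866.06
After Aug 14: 783 on hand, pool $12,394.29 (≈ $15.8292 each)
Aug 15, sell 564: 564/783 × $12,394.29 → $8,927.68
After Aug 17: 603 on hand, pool $8,113.01 (≈ $13.4544 each)
After Aug 20: 698 on hand, pool $9,723.26 (≈ $13.9302 each)
Total COGS = $10,866.06 + $8,927.68 = $19,793.74
Ending inventory (cost pool remaining) = $9,723.26
Check: goods available $29,517.00 = COGS $19,793.74 + ending $9,723.26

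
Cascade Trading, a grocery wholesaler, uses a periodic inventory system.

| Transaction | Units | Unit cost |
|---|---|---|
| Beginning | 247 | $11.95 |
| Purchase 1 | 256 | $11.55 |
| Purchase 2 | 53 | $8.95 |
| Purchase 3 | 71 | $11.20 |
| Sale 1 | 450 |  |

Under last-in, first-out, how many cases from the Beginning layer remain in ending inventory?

Sale 1 (450) [LIFO — newest first]: 71 @ $11.20 + 53 @ $8.95 + 256 @ $11.55 + 70 @ $11.95 = $5,062.85
Ending inventory: 177 @ $11.95 = $2,115.15

177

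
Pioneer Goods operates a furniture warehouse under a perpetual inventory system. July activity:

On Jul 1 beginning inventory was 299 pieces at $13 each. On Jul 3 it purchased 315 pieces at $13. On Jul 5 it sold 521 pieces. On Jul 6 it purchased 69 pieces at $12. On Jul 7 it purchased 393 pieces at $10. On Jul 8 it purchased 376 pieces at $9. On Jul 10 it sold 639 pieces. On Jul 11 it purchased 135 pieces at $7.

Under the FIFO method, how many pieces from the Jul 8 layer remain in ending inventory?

292

Jul 5, 521 sold [FIFO — oldest first]: 299 @ $13 + 222 @ $13 = $6,773
Jul 10, 639 sold [FIFO — oldest first]: 93 @ $13 + 69 @ $12 + 393 @ $10 + 84 @ $9 = $6,723
Total COGS = $6,773 + $6,723 = $13,496
Ending inventory: 292 @ $9 + 135 @ $7 = $3,573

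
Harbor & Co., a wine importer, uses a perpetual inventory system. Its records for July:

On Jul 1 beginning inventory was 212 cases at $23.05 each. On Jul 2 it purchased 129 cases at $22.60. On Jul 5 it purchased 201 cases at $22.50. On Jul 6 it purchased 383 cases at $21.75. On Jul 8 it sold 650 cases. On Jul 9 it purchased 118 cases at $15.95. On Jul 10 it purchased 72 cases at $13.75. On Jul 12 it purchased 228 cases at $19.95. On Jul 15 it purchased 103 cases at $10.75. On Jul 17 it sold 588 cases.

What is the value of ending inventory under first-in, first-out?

Ending inventory = $3,202.00

Jul 8, 650 sold [FIFO — oldest first]: 212 @ $23.05 + 129 @ $22.60 + 201 @ $22.50 + 108 @ $21.75 = $14,673.50
Jul 17, 588 sold [FIFO — oldest first]: 275 @ $21.75 + 118 @ $15.95 + 72 @ $13.75 + 123 @ $19.95 = $11,307.20
Total COGS = $14,673.50 + $11,307.20 = $25,980.70
Ending inventory: 105 @ $19.95 + 103 @ $10.75 = $3,202.00
Check: goods available $29,182.70 = COGS $25,980.70 + ending $3,202.00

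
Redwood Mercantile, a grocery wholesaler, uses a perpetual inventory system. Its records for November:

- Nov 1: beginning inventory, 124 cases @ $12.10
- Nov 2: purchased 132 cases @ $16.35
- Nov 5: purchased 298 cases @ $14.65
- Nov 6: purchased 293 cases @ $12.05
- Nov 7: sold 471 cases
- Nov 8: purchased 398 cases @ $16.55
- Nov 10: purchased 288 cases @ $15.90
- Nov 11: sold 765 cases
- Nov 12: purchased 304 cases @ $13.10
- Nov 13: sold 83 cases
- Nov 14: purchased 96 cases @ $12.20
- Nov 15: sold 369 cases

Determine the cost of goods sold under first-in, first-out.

COGS = $24,751.55

Nov 7, 471 sold [FIFO — oldest first]: 124 @ $12.10 + 132 @ $16.35 + 215 @ $14.65 = $6,808.35
Nov 11, 765 sold [FIFO — oldest first]: 83 @ $14.65 + 293 @ $12.05 + 389 @ $16.55 = $11,184.55
Nov 13, 83 sold [FIFO — oldest first]: 9 @ $16.55 + 74 @ $15.90 = $1,325.55
Nov 15, 369 sold [FIFO — oldest first]: 214 @ $15.90 + 155 @ $13.10 = $5,433.10
Total COGS = $6,808.35 + $11,184.55 + $1,325.55 + $5,433.10 = $24,751.55
Ending inventory: 149 @ $13.10 + 96 @ $12.20 = $3,123.10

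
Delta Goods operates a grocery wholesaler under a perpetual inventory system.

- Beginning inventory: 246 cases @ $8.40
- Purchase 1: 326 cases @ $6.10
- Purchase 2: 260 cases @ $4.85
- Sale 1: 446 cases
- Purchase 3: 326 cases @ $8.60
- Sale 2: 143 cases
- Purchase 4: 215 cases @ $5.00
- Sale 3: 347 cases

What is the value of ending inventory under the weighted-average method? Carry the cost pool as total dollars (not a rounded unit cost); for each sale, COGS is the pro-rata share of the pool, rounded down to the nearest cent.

After Beginning: 246 on hand, pool $2,066.40 (≈ $8.4000 each)
After Purchase 1: 572 on hand, pool $4,055.00 (≈ $7.0892 each)
After Purchase 2: 832 on hand, pool $5,316.00 (≈ $6.3894 each)
Sale 1, sell 446: 446/832 × $5,316.00 → $2,849.68
After Purchase 3: 712 on hand, pool $5,269.92 (≈ $7.4016 each)
Sale 2, sell 143: 143/712 × $5,269.92 → $1,058.42
After Purchase 4: 784 on hand, pool $5,286.50 (≈ $6.7430 each)
Sale 3, sell 347: 347/784 × $5,286.50 → $2,339.81
Total COGS = $2,849.68 + $1,058.42 + $2,339.81 = $6,247.91
Ending inventory (cost pool remaining) = $2,946.69

Ending inventory = $2,946.69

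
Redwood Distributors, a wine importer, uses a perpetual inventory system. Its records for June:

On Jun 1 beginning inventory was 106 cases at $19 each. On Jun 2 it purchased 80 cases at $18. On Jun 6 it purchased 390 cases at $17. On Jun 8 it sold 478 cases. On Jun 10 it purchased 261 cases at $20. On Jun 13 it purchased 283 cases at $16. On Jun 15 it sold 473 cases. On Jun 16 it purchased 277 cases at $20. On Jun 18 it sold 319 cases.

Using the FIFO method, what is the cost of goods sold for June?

COGS = $22,832

Jun 8, 478 sold [FIFO — oldest first]: 106 @ $19 + 80 @ $18 + 292 @ $17 = $8,418
Jun 15, 473 sold [FIFO — oldest first]: 98 @ $17 + 261 @ $20 + 114 @ $16 = $8,710
Jun 18, 319 sold [FIFO — oldest first]: 169 @ $16 + 150 @ $20 = $5,704
Total COGS = $8,418 + $8,710 + $5,704 = $22,832
Ending inventory: 127 @ $20 = $2,540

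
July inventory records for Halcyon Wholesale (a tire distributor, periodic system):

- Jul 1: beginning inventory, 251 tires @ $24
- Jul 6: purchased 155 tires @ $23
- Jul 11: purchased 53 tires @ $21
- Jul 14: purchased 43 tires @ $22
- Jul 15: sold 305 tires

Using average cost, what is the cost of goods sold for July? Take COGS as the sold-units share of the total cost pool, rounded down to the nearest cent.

COGS = $7,076.97

Jul 15, sell 305: 305/502 × $11,648.00 → $7,076.97
Ending inventory (cost pool remaining) = $4,571.03
Check: goods available $11,648.00 = COGS $7,076.97 + ending $4,571.03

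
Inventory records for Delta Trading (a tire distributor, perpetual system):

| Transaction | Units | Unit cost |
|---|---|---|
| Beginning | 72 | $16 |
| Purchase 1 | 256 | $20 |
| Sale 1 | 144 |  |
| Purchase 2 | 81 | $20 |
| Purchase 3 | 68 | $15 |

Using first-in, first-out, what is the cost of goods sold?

COGS = $2,592

Sale 1 (144) [FIFO — oldest first]: 72 @ $16 + 72 @ $20 = $2,592
Ending inventory: 184 @ $20 + 81 @ $20 + 68 @ $15 = $6,320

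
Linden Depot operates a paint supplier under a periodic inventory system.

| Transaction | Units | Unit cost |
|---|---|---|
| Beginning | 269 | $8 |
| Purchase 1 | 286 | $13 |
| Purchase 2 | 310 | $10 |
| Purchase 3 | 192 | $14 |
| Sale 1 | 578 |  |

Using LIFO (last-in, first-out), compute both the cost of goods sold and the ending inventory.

COGS = $6,776; ending inventory = $4,882

Sale 1 (578) [LIFO — newest first]: 192 @ $14 + 310 @ $10 + 76 @ $13 = $6,776
Ending inventory: 269 @ $8 + 210 @ $13 = $4,882
Check: goods available $11,658 = COGS $6,776 + ending $4,882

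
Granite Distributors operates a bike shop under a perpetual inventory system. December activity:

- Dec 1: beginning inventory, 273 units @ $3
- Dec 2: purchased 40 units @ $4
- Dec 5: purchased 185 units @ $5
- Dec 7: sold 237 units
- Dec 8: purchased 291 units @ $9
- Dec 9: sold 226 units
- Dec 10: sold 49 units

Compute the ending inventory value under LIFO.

Dec 7, 237 sold [LIFO — newest first]: 185 @ $5 + 40 @ $4 + 12 @ $3 = $1,121
Dec 9, 226 sold [LIFO — newest first]: 226 @ $9 = $2,034
Dec 10, 49 sold [LIFO — newest first]: 49 @ $9 = $441
Total COGS = $1,121 + $2,034 + $441 = $3,596
Ending inventory: 261 @ $3 + 16 @ $9 = $927

Ending inventory = $927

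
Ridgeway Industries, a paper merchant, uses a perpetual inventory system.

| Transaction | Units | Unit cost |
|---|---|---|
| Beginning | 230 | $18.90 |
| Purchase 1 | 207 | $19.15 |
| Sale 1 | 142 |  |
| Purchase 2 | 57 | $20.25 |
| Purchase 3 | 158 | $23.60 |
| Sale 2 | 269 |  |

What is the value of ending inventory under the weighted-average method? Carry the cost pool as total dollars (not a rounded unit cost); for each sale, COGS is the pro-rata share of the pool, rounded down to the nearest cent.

After Beginning: 230 on hand, pool $4,347.00 (≈ $18.9000 each)
After Purchase 1: 437 on hand, pool $8,311.05 (≈ $19.0184 each)
Sale 1, sell 142: 142/437 × $8,311.05 → $2,700.61
After Purchase 2: 352 on hand, pool $6,764.69 (≈ $19.2179 each)
After Purchase 3: 510 on hand, pool $10,493.49 (≈ $20.5755 each)
Sale 2, sell 269: 269/510 × $10,493.49 → $5,534.80
Total COGS = $2,700.61 + $5,534.80 = $8,235.41
Ending inventory (cost pool remaining) = $4,958.69
Check: goods available $13,194.10 = COGS $8,235.41 + ending $4,958.69

Ending inventory = $4,958.69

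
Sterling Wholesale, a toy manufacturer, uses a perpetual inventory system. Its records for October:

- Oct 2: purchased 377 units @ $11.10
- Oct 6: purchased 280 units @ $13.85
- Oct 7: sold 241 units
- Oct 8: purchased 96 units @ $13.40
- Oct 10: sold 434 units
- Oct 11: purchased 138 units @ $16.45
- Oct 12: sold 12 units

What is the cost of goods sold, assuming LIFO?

COGS = $8,680.70

Oct 7, 241 sold [LIFO — newest first]: 241 @ $13.85 = $3,337.85
Oct 10, 434 sold [LIFO — newest first]: 96 @ $13.40 + 39 @ $13.85 + 299 @ $11.10 = $5,145.45
Oct 12, 12 sold [LIFO — newest first]: 12 @ $16.45 = $197.40
Total COGS = $3,337.85 + $5,145.45 + $197.40 = $8,680.70
Ending inventory: 78 @ $11.10 + 126 @ $16.45 = $2,938.50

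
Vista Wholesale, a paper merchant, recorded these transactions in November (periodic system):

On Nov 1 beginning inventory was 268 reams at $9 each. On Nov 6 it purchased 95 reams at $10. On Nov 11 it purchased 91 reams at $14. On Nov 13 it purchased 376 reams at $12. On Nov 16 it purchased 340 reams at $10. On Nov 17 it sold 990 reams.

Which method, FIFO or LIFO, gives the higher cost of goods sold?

LIFO

FIFO COGS: 268 @ $9 + 95 @ $10 + 91 @ $14 + 376 @ $12 + 160 @ $10 = $10,748
LIFO COGS: 340 @ $10 + 376 @ $12 + 91 @ $14 + 95 @ $10 + 88 @ $9 = $10,928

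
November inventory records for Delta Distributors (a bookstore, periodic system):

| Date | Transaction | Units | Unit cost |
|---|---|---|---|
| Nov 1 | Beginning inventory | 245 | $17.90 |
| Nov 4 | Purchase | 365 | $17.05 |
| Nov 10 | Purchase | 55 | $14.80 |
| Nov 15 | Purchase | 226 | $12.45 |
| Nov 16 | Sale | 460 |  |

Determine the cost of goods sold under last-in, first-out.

COGS = $6,679.65

Nov 16, 460 sold [LIFO — newest first]: 226 @ $12.45 + 55 @ $14.80 + 179 @ $17.05 = $6,679.65
Ending inventory: 245 @ $17.90 + 186 @ $17.05 = $7,556.80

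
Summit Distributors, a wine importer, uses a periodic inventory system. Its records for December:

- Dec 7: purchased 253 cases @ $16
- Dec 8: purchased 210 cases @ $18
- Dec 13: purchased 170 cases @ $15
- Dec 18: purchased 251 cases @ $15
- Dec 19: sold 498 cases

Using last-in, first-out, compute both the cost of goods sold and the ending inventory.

Dec 19, 498 sold [LIFO — newest first]: 251 @ $15 + 170 @ $15 + 77 @ $18 = $7,701
Ending inventory: 253 @ $16 + 133 @ $18 = $6,442
Check: goods available $14,143 = COGS $7,701 + ending $6,442

COGS = $7,701; ending inventory = $6,442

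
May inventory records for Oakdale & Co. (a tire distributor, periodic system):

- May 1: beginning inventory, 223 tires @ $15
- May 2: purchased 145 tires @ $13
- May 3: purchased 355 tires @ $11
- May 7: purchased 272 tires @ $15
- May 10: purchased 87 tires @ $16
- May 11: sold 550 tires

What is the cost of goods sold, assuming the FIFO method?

May 11, 550 sold [FIFO — oldest first]: 223 @ $15 + 145 @ $13 + 182 @ $11 = $7,232
Ending inventory: 173 @ $11 + 272 @ $15 + 87 @ $16 = $7,375

COGS = $7,232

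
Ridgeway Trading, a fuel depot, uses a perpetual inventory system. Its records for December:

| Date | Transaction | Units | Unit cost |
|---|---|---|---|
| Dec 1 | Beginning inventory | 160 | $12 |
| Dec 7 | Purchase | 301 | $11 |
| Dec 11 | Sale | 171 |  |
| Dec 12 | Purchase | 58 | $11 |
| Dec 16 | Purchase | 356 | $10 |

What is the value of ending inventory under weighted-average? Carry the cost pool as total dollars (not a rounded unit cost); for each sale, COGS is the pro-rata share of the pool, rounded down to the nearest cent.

After Dec 1: 160 on hand, pool $1,920.00 (≈ $12.0000 each)
After Dec 7: 461 on hand, pool $5,231.00 (≈ $11.3471 each)
Dec 11, sell 171: 171/461 × $5,231.00 → $1,940.34
After Dec 12: 348 on hand, pool $3,928.66 (≈ $11.2893 each)
After Dec 16: 704 on hand, pool $7,488.66 (≈ $10.6373 each)
Ending inventory (cost pool remaining) = $7,488.66

Ending inventory = $7,488.66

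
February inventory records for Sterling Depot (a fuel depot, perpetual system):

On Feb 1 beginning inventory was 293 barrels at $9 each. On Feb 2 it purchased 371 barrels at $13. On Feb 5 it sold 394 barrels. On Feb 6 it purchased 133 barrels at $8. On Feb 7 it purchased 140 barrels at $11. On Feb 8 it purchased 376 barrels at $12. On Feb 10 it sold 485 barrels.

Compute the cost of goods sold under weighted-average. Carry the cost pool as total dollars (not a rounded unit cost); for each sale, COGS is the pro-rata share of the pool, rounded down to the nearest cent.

After Feb 1: 293 on hand, pool $2,637.00 (≈ $9.0000 each)
After Feb 2: 664 on hand, pool $7,460.00 (≈ $11.2349 each)
Feb 5, sell 394: 394/664 × $7,460.00 → $4,426.56
After Feb 6: 403 on hand, pool $4,097.44 (≈ $10.1673 each)
After Feb 7: 543 on hand, pool $5,637.44 (≈ $10.3820 each)
After Feb 8: 919 on hand, pool $10,149.44 (≈ $11.0440 each)
Feb 10, sell 485: 485/919 × $10,149.44 → $5,356.34
Total COGS = $4,426.56 + $5,356.34 = $9,782.90
Ending inventory (cost pool remaining) = $4,793.10
Check: goods available $14,576.00 = COGS $9,782.90 + ending $4,793.10

COGS = $9,782.90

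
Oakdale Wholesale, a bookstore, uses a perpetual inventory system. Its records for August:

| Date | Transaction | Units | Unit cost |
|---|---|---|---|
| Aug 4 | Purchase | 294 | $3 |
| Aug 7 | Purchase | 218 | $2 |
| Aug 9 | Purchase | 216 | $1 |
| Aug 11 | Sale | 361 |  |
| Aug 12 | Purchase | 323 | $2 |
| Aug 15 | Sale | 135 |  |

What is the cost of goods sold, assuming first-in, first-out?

Aug 11, 361 sold [FIFO — oldest first]: 294 @ $3 + 67 @ $2 = $1,016
Aug 15, 135 sold [FIFO — oldest first]: 135 @ $2 = $270
Total COGS = $1,016 + $270 = $1,286
Ending inventory: 16 @ $2 + 216 @ $1 + 323 @ $2 = $894
Check: goods available $2,180 = COGS $1,286 + ending $894

COGS = $1,286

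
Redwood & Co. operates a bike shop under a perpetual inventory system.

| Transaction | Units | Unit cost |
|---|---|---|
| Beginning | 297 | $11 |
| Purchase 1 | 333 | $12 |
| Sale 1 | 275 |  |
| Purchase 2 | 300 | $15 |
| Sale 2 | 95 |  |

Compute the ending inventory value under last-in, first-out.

Ending inventory = $7,038

Sale 1 (275) [LIFO — newest first]: 275 @ $12 = $3,300
Sale 2 (95) [LIFO — newest first]: 95 @ $15 = $1,425
Total COGS = $3,300 + $1,425 = $4,725
Ending inventory: 297 @ $11 + 58 @ $12 + 205 @ $15 = $7,038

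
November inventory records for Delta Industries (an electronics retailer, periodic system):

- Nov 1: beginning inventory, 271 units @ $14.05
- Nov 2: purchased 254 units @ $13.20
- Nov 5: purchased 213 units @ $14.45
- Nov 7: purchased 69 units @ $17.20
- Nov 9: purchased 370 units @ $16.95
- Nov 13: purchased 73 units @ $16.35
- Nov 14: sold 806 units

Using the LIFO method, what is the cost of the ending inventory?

Nov 14, 806 sold [LIFO — newest first]: 73 @ $16.35 + 370 @ $16.95 + 69 @ $17.20 + 213 @ $14.45 + 81 @ $13.20 = $12,798.90
Ending inventory: 271 @ $14.05 + 173 @ $13.20 = $6,091.15

Ending inventory = $6,091.15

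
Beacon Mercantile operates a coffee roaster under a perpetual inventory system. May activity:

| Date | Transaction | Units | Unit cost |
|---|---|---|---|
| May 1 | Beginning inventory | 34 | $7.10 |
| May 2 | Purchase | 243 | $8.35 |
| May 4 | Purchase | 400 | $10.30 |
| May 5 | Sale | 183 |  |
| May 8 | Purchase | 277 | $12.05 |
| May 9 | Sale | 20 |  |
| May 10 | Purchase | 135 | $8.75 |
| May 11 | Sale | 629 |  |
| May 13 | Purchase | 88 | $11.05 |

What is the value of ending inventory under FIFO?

Ending inventory = $3,623.75

May 5, 183 sold [FIFO — oldest first]: 34 @ $7.10 + 149 @ $8.35 = $1,485.55
May 9, 20 sold [FIFO — oldest first]: 20 @ $8.35 = $167.00
May 11, 629 sold [FIFO — oldest first]: 74 @ $8.35 + 400 @ $10.30 + 155 @ $12.05 = $6,605.65
Total COGS = $1,485.55 + $167.00 + $6,605.65 = $8,258.20
Ending inventory: 122 @ $12.05 + 135 @ $8.75 + 88 @ $11.05 = $3,623.75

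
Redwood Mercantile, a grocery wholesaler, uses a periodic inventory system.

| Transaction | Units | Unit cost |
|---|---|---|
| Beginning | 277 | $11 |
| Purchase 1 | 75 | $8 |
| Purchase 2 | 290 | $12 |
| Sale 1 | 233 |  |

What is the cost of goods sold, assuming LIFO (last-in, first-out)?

COGS = $2,796

Sale 1 (233) [LIFO — newest first]: 233 @ $12 = $2,796
Ending inventory: 277 @ $11 + 75 @ $8 + 57 @ $12 = $4,331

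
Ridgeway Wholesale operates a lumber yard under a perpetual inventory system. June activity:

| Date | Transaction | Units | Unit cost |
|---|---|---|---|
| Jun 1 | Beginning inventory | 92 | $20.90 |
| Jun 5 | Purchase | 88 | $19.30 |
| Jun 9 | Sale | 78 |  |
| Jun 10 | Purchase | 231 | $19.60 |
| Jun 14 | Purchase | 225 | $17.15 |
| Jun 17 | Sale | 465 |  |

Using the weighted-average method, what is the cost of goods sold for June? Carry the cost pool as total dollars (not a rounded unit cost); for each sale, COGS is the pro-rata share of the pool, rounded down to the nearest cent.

After Jun 1: 92 on hand, pool $1,922.80 (≈ $20.9000 each)
After Jun 5: 180 on hand, pool $3,621.20 (≈ $20.1178 each)
Jun 9, sell 78: 78/180 × $3,621.20 → $1,569.18
After Jun 10: 333 on hand, pool $6,579.62 (≈ $19.7586 each)
After Jun 14: 558 on hand, pool $10,438.37 (≈ $18.7068 each)
Jun 17, sell 465: 465/558 × $10,438.37 → $8,698.64
Total COGS = $1,569.18 + $8,698.64 = $10,267.82
Ending inventory (cost pool remaining) = $1,739.73
Check: goods available $12,007.55 = COGS $10,267.82 + ending $1,739.73

COGS = $10,267.82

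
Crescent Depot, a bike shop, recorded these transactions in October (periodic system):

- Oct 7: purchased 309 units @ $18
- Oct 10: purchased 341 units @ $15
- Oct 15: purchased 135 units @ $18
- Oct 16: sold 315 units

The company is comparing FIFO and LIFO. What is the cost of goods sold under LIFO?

FIFO COGS: 309 @ $18 + 6 @ $15 = $5,652
LIFO COGS: 135 @ $18 + 180 @ $15 = $5,130

COGS = $5,130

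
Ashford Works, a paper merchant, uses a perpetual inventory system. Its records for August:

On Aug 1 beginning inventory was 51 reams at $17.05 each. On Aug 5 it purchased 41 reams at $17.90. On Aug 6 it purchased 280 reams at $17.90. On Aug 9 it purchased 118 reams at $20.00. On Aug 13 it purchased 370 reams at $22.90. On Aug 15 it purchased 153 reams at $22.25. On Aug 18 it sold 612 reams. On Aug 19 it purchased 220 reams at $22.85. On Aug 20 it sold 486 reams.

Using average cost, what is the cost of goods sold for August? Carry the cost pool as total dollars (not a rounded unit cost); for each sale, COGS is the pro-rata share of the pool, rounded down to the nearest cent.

COGS = $22,992.38

After Aug 1: 51 on hand, pool $869.55 (≈ $17.0500 each)
After Aug 5: 92 on hand, pool $1,603.45 (≈ $17.4288 each)
After Aug 6: 372 on hand, pool $6,615.45 (≈ $17.7835 each)
After Aug 9: 490 on hand, pool $8,975.45 (≈ $18.3172 each)
After Aug 13: 860 on hand, pool $17,448.45 (≈ $20.2889 each)
After Aug 15: 1013 on hand, pool $20,852.70 (≈ $20.5851 each)
Aug 18, sell 612: 612/1013 × $20,852.70 → $12,598.07
After Aug 19: 621 on hand, pool $13,281.63 (≈ $21.3875 each)
Aug 20, sell 486: 486/621 × $13,281.63 → $10,394.31
Total COGS = $12,598.07 + $10,394.31 = $22,992.38
Ending inventory (cost pool remaining) = $2,887.32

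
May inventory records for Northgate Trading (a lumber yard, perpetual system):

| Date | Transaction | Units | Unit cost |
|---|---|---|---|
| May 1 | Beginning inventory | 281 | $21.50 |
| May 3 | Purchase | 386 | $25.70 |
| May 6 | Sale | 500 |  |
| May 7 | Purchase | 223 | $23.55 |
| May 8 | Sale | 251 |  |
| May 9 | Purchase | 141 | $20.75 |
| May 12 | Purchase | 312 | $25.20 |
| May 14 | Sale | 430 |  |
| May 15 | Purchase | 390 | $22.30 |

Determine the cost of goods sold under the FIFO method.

May 6, 500 sold [FIFO — oldest first]: 281 @ $21.50 + 219 @ $25.70 = $11,669.80
May 8, 251 sold [FIFO — oldest first]: 167 @ $25.70 + 84 @ $23.55 = $6,270.10
May 14, 430 sold [FIFO — oldest first]: 139 @ $23.55 + 141 @ $20.75 + 150 @ $25.20 = $9,979.20
Total COGS = $11,669.80 + $6,270.10 + $9,979.20 = $27,919.10
Ending inventory: 162 @ $25.20 + 390 @ $22.30 = $12,779.40
Check: goods available $40,698.50 = COGS $27,919.10 + ending $12,779.40

COGS = $27,919.10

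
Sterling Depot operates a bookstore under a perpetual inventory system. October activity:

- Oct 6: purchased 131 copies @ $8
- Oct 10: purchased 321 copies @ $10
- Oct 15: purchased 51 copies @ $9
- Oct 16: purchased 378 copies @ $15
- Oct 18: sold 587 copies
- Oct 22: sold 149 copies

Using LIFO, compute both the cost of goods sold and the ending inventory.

COGS = $9,199; ending inventory = $1,188

Oct 18, 587 sold [LIFO — newest first]: 378 @ $15 + 51 @ $9 + 158 @ $10 = $7,709
Oct 22, 149 sold [LIFO — newest first]: 149 @ $10 = $1,490
Total COGS = $7,709 + $1,490 = $9,199
Ending inventory: 131 @ $8 + 14 @ $10 = $1,188
Check: goods available $10,387 = COGS $9,199 + ending $1,188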